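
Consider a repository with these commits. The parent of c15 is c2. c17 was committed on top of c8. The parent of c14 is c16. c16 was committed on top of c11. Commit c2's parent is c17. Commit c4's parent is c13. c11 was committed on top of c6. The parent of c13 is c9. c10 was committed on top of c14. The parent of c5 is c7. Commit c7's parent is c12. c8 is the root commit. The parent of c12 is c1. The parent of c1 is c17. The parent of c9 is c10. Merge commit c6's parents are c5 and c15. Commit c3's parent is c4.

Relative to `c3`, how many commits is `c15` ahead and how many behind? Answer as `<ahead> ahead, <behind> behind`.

Reachable from c15: {c15, c17, c2, c8}.
Reachable from c3: {c1, c10, c11, c12, c13, c14, c15, c16, c17, c2, c3, c4, c5, c6, c7, c8, c9}.
Only in c15's history (ahead): {} — 0.
Only in c3's history (behind): {c1, c10, c11, c12, c13, c14, c16, c3, c4, c5, c6, c7, c9} — 13.

0 ahead, 13 behind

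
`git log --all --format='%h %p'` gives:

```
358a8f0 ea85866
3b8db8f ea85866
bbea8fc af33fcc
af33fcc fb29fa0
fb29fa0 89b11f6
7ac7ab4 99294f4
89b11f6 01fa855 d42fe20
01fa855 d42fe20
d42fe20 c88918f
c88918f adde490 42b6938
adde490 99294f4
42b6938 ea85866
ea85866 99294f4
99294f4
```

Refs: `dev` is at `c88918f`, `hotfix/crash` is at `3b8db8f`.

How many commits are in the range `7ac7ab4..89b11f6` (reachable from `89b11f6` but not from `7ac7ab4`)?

Reachable from 89b11f6: {01fa855, 42b6938, 89b11f6, 99294f4, adde490, c88918f, d42fe20, ea85866}.
Reachable from 7ac7ab4: {7ac7ab4, 99294f4}.
In 89b11f6's history but not 7ac7ab4's: {01fa855, 42b6938, 89b11f6, adde490, c88918f, d42fe20, ea85866} — 7 commits.

7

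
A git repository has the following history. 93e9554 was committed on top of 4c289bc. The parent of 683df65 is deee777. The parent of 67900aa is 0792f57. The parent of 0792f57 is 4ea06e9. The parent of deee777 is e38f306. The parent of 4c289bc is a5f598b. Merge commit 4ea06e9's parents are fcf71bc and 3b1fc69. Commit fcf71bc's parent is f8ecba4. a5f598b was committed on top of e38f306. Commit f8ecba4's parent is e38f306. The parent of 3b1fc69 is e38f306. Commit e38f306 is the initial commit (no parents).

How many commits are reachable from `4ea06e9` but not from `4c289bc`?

4

Reachable from 4ea06e9: {3b1fc69, 4ea06e9, e38f306, f8ecba4, fcf71bc}.
Reachable from 4c289bc: {4c289bc, a5f598b, e38f306}.
In 4ea06e9's history but not 4c289bc's: {3b1fc69, 4ea06e9, f8ecba4, fcf71bc} — 4 commits.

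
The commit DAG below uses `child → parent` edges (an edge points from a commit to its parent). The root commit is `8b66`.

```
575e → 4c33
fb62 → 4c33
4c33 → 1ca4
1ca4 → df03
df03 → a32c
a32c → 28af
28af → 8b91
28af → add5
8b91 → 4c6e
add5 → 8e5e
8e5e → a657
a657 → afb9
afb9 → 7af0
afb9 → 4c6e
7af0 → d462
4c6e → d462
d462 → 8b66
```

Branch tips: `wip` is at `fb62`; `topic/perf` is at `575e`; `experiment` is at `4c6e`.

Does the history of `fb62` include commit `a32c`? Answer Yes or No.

Ancestors of fb62 (commits reachable by following parents): {1ca4, 28af, 4c33, 4c6e, 7af0, 8b66, 8b91, 8e5e, a32c, a657, add5, afb9, d462, df03, fb62}.
a32c is in that set, so it is an ancestor of fb62.

Yes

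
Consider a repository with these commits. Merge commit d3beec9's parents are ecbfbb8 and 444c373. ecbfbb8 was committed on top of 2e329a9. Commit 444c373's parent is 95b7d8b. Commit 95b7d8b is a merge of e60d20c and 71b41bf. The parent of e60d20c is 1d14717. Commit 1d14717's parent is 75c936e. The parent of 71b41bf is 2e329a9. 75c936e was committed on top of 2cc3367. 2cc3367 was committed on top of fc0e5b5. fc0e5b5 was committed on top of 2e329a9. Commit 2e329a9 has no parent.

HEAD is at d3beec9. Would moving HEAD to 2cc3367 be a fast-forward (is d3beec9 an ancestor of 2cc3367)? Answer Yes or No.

No

A fast-forward from d3beec9 to 2cc3367 is possible iff d3beec9 is an ancestor of 2cc3367.
Ancestors of 2cc3367: {2cc3367, 2e329a9, fc0e5b5}.
d3beec9 is not among them, so fast-forward is not possible.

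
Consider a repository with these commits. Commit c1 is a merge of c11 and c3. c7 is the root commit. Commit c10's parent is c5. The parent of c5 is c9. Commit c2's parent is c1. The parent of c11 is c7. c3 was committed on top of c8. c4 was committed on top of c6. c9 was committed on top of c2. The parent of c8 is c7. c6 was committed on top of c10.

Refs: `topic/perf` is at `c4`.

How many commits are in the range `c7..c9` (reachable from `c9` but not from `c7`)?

Reachable from c9: {c1, c11, c2, c3, c7, c8, c9}.
Reachable from c7: {c7}.
In c9's history but not c7's: {c1, c11, c2, c3, c8, c9} — 6 commits.

6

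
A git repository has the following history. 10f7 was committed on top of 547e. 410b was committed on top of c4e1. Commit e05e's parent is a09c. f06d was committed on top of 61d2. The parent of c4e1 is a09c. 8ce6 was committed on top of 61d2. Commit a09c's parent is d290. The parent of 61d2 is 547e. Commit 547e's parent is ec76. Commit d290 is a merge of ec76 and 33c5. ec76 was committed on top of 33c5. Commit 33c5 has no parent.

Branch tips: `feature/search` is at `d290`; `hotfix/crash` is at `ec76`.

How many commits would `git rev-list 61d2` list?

4

Walking parent pointers from 61d2: reachable set = {33c5, 547e, 61d2, ec76}.
That is 4 commits.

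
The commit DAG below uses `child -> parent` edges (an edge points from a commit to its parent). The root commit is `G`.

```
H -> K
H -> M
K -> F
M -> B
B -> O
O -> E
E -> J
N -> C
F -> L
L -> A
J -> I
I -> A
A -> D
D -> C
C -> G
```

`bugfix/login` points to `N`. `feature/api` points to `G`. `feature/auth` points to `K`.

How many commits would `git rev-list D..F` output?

Reachable from F: {A, C, D, F, G, L}.
Reachable from D: {C, D, G}.
In F's history but not D's: {A, F, L} — 3 commits.

3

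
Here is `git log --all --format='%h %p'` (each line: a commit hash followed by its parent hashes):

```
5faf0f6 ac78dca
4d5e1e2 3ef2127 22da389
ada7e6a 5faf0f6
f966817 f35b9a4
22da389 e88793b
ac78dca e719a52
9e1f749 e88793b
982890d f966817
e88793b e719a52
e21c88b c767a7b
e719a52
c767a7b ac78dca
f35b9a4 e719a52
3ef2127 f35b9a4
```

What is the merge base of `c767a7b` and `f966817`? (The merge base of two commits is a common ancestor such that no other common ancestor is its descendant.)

Ancestors of c767a7b: {ac78dca, c767a7b, e719a52}.
Ancestors of f966817: {e719a52, f35b9a4, f966817}.
Common ancestors: {e719a52}.
The only common ancestor is e719a52, so it is the merge base.

e719a52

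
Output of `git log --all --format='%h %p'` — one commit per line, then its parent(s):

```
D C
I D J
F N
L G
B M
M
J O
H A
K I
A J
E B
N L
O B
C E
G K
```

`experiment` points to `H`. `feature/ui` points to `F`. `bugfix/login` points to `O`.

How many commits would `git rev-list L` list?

11

Walking parent pointers from L: reachable set = {B, C, D, E, G, I, J, K, L, M, O}.
That is 11 commits.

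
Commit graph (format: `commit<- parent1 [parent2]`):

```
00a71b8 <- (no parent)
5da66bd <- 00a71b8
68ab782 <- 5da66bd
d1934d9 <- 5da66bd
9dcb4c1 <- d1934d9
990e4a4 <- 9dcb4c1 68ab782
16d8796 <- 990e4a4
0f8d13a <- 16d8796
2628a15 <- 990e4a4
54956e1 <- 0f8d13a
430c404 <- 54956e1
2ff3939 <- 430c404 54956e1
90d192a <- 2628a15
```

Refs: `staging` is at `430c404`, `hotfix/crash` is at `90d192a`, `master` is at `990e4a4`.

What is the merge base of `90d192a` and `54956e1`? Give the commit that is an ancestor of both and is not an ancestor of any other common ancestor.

990e4a4

Ancestors of 90d192a: {00a71b8, 2628a15, 5da66bd, 68ab782, 90d192a, 990e4a4, 9dcb4c1, d1934d9}.
Ancestors of 54956e1: {00a71b8, 0f8d13a, 16d8796, 54956e1, 5da66bd, 68ab782, 990e4a4, 9dcb4c1, d1934d9}.
Common ancestors: {00a71b8, 5da66bd, 68ab782, 990e4a4, 9dcb4c1, d1934d9}.
Among these, 990e4a4 is not an ancestor of any other common ancestor — it is the merge base.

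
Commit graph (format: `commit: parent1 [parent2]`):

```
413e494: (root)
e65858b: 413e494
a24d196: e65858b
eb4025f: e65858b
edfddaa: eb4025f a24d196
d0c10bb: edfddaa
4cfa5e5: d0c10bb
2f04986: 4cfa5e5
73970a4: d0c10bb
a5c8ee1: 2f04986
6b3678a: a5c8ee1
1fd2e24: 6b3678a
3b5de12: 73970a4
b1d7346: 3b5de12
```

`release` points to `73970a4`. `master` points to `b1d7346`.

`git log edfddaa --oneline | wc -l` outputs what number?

Walking parent pointers from edfddaa: reachable set = {413e494, a24d196, e65858b, eb4025f, edfddaa}.
That is 5 commits.

5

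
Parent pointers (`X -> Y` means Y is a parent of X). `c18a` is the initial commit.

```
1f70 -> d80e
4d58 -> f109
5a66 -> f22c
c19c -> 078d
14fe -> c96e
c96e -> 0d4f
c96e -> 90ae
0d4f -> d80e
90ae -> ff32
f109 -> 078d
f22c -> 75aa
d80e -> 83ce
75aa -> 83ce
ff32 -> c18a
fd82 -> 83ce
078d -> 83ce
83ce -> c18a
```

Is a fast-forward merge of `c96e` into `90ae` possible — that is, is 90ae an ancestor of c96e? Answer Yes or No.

Yes

A fast-forward from 90ae to c96e is possible iff 90ae is an ancestor of c96e.
Ancestors of c96e: {0d4f, 83ce, 90ae, c18a, c96e, d80e, ff32}.
90ae is among them, so fast-forward is possible.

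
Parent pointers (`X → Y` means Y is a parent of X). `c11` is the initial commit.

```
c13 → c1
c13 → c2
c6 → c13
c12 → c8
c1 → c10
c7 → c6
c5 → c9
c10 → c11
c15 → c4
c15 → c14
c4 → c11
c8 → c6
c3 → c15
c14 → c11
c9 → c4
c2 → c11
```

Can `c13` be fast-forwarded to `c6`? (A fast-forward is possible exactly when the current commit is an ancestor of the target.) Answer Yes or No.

A fast-forward from c13 to c6 is possible iff c13 is an ancestor of c6.
Ancestors of c6: {c1, c10, c11, c13, c2, c6}.
c13 is among them, so fast-forward is possible.

Yes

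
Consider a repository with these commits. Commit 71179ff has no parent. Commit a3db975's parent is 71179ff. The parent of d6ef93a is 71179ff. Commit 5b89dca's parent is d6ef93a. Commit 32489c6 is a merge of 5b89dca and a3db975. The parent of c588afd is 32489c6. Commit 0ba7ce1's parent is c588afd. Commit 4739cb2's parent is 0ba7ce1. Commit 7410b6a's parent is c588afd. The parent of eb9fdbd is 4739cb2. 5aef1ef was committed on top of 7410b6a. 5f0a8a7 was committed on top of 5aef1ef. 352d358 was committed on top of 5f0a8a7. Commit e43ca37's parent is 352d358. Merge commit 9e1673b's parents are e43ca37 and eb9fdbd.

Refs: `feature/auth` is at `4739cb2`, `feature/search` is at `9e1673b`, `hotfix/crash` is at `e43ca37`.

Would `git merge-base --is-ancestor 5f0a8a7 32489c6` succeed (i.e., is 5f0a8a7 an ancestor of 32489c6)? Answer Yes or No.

Ancestors of 32489c6: {32489c6, 5b89dca, 71179ff, a3db975, d6ef93a}.
5f0a8a7 is not in that set, so it is not an ancestor of 32489c6.

No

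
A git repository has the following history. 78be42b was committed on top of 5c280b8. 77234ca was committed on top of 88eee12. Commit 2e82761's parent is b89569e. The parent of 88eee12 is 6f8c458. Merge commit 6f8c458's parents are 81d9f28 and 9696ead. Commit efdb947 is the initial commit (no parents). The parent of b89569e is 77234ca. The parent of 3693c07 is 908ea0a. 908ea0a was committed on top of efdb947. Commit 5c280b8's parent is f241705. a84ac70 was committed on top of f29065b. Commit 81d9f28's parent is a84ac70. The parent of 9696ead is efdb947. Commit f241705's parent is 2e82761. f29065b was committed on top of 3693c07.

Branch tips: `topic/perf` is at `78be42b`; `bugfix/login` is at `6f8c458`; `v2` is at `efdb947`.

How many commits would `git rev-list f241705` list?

13

Walking parent pointers from f241705: reachable set = {2e82761, 3693c07, 6f8c458, 77234ca, 81d9f28, 88eee12, 908ea0a, 9696ead, a84ac70, b89569e, efdb947, f241705, f29065b}.
That is 13 commits.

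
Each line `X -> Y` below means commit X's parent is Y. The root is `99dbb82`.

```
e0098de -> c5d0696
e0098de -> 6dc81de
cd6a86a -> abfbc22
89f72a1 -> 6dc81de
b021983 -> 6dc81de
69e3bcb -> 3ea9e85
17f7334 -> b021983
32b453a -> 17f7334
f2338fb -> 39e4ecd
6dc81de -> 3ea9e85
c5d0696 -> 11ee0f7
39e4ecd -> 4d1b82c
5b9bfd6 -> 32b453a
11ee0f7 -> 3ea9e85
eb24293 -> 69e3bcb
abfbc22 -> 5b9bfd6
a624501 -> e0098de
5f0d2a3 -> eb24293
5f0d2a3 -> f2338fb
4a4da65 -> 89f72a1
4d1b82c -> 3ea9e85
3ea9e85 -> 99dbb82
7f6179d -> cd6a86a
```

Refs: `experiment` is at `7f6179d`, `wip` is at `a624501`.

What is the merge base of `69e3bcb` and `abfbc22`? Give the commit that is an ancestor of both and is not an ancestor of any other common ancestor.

Ancestors of 69e3bcb: {3ea9e85, 69e3bcb, 99dbb82}.
Ancestors of abfbc22: {17f7334, 32b453a, 3ea9e85, 5b9bfd6, 6dc81de, 99dbb82, abfbc22, b021983}.
Common ancestors: {3ea9e85, 99dbb82}.
Among these, 3ea9e85 is not an ancestor of any other common ancestor — it is the merge base.

3ea9e85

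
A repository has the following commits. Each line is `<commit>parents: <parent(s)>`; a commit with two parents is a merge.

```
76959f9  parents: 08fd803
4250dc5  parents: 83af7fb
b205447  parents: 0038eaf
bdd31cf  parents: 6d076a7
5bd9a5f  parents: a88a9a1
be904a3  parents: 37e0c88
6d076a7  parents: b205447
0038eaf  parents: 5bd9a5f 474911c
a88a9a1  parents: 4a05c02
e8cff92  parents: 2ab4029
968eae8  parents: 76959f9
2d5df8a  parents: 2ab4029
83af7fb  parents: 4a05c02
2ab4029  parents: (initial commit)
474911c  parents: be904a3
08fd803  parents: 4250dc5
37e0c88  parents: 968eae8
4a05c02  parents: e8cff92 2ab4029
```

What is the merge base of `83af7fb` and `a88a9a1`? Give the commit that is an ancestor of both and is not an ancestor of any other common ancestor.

Ancestors of 83af7fb: {2ab4029, 4a05c02, 83af7fb, e8cff92}.
Ancestors of a88a9a1: {2ab4029, 4a05c02, a88a9a1, e8cff92}.
Common ancestors: {2ab4029, 4a05c02, e8cff92}.
Among these, 4a05c02 is not an ancestor of any other common ancestor — it is the merge base.

4a05c02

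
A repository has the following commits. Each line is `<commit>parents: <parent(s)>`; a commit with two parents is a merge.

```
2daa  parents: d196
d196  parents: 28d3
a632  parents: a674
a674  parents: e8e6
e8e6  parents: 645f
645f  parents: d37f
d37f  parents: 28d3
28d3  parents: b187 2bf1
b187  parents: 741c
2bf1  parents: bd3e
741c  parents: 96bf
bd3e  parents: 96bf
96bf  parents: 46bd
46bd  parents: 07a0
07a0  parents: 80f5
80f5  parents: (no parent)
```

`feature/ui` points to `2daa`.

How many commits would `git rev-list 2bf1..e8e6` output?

Reachable from e8e6: {07a0, 28d3, 2bf1, 46bd, 645f, 741c, 80f5, 96bf, b187, bd3e, d37f, e8e6}.
Reachable from 2bf1: {07a0, 2bf1, 46bd, 80f5, 96bf, bd3e}.
In e8e6's history but not 2bf1's: {28d3, 645f, 741c, b187, d37f, e8e6} — 6 commits.

6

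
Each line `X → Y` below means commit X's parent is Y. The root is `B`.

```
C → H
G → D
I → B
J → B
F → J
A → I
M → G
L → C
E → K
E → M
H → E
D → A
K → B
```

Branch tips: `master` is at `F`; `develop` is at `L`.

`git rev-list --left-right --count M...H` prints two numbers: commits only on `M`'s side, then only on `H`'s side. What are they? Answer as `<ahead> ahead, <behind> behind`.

Reachable from M: {A, B, D, G, I, M}.
Reachable from H: {A, B, D, E, G, H, I, K, M}.
Only in M's history (ahead): {} — 0.
Only in H's history (behind): {E, H, K} — 3.

0 ahead, 3 behind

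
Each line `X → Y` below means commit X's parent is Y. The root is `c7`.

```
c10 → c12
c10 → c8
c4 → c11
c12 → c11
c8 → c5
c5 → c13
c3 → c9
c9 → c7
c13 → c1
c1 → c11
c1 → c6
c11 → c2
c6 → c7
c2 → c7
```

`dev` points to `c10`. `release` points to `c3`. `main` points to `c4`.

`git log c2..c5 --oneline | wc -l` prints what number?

5

Reachable from c5: {c1, c11, c13, c2, c5, c6, c7}.
Reachable from c2: {c2, c7}.
In c5's history but not c2's: {c1, c11, c13, c5, c6} — 5 commits.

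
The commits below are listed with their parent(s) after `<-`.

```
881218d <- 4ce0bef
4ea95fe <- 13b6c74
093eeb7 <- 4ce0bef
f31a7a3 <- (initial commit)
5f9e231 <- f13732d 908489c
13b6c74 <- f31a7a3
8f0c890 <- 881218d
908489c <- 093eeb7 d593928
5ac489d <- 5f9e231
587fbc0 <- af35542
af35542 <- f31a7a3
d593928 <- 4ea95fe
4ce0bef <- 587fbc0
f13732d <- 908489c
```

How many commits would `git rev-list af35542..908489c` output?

7

Reachable from 908489c: {093eeb7, 13b6c74, 4ce0bef, 4ea95fe, 587fbc0, 908489c, af35542, d593928, f31a7a3}.
Reachable from af35542: {af35542, f31a7a3}.
In 908489c's history but not af35542's: {093eeb7, 13b6c74, 4ce0bef, 4ea95fe, 587fbc0, 908489c, d593928} — 7 commits.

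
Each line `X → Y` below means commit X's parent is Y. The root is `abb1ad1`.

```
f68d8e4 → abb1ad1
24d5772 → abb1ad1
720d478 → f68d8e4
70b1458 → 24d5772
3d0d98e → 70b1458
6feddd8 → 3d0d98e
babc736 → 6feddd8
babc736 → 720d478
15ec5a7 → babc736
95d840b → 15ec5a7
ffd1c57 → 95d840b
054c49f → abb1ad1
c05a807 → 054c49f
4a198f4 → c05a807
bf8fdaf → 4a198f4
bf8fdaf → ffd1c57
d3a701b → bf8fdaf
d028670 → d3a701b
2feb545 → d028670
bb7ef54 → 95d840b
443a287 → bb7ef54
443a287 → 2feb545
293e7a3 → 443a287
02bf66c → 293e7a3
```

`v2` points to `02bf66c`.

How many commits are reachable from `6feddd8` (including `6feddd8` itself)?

Walking parent pointers from 6feddd8: reachable set = {24d5772, 3d0d98e, 6feddd8, 70b1458, abb1ad1}.
That is 5 commits.

5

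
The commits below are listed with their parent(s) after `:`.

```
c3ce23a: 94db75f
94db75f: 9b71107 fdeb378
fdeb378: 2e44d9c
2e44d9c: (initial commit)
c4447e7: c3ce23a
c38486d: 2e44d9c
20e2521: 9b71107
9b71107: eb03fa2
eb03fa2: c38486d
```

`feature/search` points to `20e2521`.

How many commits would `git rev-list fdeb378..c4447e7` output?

Reachable from c4447e7: {2e44d9c, 94db75f, 9b71107, c38486d, c3ce23a, c4447e7, eb03fa2, fdeb378}.
Reachable from fdeb378: {2e44d9c, fdeb378}.
In c4447e7's history but not fdeb378's: {94db75f, 9b71107, c38486d, c3ce23a, c4447e7, eb03fa2} — 6 commits.

6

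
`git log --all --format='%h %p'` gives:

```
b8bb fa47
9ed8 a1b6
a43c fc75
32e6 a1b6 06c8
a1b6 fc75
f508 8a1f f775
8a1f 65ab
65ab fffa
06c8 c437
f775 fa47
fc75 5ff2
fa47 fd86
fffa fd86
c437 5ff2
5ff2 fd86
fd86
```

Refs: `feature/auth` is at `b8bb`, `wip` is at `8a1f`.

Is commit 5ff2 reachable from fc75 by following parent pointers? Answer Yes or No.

Ancestors of fc75 (commits reachable by following parents): {5ff2, fc75, fd86}.
5ff2 is in that set, so it is an ancestor of fc75.

Yes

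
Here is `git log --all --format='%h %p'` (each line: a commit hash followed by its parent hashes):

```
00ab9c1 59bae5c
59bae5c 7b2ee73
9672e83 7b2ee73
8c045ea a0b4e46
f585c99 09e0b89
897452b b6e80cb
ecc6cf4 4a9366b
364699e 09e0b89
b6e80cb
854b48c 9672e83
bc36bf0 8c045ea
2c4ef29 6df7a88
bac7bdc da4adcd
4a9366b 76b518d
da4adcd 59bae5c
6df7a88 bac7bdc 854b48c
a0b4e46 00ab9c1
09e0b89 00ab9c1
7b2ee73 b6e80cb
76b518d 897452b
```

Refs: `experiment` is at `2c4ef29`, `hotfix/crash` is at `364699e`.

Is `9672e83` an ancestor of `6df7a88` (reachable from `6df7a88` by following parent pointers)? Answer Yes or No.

Yes

Ancestors of 6df7a88 (commits reachable by following parents): {59bae5c, 6df7a88, 7b2ee73, 854b48c, 9672e83, b6e80cb, bac7bdc, da4adcd}.
9672e83 is in that set, so it is an ancestor of 6df7a88.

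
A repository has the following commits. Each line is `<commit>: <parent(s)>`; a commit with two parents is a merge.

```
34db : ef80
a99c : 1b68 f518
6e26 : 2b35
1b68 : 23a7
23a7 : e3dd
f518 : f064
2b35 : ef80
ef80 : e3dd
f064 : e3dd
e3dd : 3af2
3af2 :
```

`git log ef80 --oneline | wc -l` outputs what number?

Walking parent pointers from ef80: reachable set = {3af2, e3dd, ef80}.
That is 3 commits.

3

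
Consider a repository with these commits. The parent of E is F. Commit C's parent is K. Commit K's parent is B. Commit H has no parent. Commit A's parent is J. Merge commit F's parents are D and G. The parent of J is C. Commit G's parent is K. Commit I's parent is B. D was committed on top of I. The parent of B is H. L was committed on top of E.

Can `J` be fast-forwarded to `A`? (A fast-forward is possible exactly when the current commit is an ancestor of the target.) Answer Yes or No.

A fast-forward from J to A is possible iff J is an ancestor of A.
Ancestors of A: {A, B, C, H, J, K}.
J is among them, so fast-forward is possible.

Yes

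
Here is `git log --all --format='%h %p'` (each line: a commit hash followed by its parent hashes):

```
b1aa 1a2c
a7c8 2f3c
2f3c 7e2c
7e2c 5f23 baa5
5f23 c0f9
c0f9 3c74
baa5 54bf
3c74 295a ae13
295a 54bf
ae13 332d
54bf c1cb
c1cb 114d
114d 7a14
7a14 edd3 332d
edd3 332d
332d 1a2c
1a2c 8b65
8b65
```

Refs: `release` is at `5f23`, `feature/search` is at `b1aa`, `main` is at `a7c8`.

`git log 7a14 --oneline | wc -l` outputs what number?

5

Walking parent pointers from 7a14: reachable set = {1a2c, 332d, 7a14, 8b65, edd3}.
That is 5 commits.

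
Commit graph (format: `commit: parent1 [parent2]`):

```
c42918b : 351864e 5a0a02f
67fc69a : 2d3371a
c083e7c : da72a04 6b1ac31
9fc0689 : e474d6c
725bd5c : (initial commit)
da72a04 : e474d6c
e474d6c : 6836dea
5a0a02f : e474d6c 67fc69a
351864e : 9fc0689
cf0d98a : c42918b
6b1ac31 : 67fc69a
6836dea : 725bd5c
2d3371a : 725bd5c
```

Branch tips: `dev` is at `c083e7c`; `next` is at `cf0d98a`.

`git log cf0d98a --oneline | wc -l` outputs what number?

Walking parent pointers from cf0d98a: reachable set = {2d3371a, 351864e, 5a0a02f, 67fc69a, 6836dea, 725bd5c, 9fc0689, c42918b, cf0d98a, e474d6c}.
That is 10 commits.

10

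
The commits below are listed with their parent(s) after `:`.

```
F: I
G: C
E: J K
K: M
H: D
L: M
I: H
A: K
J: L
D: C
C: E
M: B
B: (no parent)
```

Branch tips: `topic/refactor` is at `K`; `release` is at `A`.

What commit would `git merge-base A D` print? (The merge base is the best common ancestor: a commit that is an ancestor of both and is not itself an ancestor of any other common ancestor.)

K

Ancestors of A: {A, B, K, M}.
Ancestors of D: {B, C, D, E, J, K, L, M}.
Common ancestors: {B, K, M}.
Among these, K is not an ancestor of any other common ancestor — it is the merge base.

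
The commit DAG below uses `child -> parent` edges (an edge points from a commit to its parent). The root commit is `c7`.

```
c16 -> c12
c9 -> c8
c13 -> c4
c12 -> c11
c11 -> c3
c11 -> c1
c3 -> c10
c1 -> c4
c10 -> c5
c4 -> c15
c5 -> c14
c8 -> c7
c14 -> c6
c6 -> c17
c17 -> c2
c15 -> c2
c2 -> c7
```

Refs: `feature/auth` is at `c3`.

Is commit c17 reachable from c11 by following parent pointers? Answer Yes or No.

Yes

Ancestors of c11 (commits reachable by following parents): {c1, c10, c11, c14, c15, c17, c2, c3, c4, c5, c6, c7}.
c17 is in that set, so it is an ancestor of c11.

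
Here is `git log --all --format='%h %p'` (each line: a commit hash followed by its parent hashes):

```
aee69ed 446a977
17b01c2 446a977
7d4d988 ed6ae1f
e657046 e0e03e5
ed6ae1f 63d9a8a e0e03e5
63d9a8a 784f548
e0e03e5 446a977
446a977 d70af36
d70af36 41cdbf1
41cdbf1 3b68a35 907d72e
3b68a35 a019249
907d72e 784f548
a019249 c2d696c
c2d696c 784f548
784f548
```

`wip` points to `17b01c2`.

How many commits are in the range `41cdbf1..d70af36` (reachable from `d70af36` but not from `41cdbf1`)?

1

Reachable from d70af36: {3b68a35, 41cdbf1, 784f548, 907d72e, a019249, c2d696c, d70af36}.
Reachable from 41cdbf1: {3b68a35, 41cdbf1, 784f548, 907d72e, a019249, c2d696c}.
In d70af36's history but not 41cdbf1's: {d70af36} — 1 commit.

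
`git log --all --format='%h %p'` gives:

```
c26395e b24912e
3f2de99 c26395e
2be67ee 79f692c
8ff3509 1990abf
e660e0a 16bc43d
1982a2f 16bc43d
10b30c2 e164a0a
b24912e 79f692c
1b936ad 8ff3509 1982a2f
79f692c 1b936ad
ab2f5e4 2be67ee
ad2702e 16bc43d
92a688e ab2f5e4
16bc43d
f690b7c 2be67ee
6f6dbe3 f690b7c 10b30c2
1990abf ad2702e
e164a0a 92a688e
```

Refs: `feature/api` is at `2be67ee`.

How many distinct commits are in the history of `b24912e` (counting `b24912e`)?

8

Walking parent pointers from b24912e: reachable set = {16bc43d, 1982a2f, 1990abf, 1b936ad, 79f692c, 8ff3509, ad2702e, b24912e}.
That is 8 commits.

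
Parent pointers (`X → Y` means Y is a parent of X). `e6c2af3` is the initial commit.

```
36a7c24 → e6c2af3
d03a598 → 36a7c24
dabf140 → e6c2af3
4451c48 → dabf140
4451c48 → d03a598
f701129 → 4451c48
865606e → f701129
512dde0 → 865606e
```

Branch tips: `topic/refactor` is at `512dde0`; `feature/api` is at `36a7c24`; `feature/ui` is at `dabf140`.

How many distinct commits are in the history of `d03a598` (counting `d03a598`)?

Walking parent pointers from d03a598: reachable set = {36a7c24, d03a598, e6c2af3}.
That is 3 commits.

3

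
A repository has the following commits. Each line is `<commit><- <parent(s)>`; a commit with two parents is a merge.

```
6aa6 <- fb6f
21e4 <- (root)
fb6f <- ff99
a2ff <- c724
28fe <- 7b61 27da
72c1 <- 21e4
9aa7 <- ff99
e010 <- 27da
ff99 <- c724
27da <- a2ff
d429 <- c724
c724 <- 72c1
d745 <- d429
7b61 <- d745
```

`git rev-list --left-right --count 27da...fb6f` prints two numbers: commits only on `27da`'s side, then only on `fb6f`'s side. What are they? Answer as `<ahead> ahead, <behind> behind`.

Reachable from 27da: {21e4, 27da, 72c1, a2ff, c724}.
Reachable from fb6f: {21e4, 72c1, c724, fb6f, ff99}.
Only in 27da's history (ahead): {27da, a2ff} — 2.
Only in fb6f's history (behind): {fb6f, ff99} — 2.

2 ahead, 2 behind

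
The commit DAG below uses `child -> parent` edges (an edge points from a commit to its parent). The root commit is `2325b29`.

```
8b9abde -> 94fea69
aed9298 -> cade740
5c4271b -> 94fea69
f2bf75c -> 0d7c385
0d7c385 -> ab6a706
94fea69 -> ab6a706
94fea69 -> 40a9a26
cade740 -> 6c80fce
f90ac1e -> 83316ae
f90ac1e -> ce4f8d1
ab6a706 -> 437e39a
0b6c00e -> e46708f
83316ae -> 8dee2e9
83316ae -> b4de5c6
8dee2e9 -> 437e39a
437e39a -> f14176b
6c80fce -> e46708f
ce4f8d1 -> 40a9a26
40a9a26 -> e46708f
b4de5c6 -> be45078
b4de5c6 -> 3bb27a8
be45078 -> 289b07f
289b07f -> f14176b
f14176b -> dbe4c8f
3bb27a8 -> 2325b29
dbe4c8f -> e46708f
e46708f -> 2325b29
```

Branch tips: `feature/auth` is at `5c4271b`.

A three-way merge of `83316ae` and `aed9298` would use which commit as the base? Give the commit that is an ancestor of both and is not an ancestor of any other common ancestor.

Ancestors of 83316ae: {2325b29, 289b07f, 3bb27a8, 437e39a, 83316ae, 8dee2e9, b4de5c6, be45078, dbe4c8f, e46708f, f14176b}.
Ancestors of aed9298: {2325b29, 6c80fce, aed9298, cade740, e46708f}.
Common ancestors: {2325b29, e46708f}.
Among these, e46708f is not an ancestor of any other common ancestor — it is the merge base.

e46708f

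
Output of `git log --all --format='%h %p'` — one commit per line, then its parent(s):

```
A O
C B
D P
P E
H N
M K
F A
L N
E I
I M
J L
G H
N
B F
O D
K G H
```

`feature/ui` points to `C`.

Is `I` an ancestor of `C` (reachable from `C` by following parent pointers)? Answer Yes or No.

Ancestors of C (commits reachable by following parents): {A, B, C, D, E, F, G, H, I, K, M, N, O, P}.
I is in that set, so it is an ancestor of C.

Yes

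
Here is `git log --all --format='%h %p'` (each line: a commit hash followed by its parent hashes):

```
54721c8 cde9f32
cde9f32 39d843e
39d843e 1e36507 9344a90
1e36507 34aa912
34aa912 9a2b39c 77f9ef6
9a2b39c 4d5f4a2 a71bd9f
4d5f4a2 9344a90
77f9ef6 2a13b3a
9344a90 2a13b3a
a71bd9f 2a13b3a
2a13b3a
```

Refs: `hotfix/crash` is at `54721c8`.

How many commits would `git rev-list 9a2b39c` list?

Walking parent pointers from 9a2b39c: reachable set = {2a13b3a, 4d5f4a2, 9344a90, 9a2b39c, a71bd9f}.
That is 5 commits.

5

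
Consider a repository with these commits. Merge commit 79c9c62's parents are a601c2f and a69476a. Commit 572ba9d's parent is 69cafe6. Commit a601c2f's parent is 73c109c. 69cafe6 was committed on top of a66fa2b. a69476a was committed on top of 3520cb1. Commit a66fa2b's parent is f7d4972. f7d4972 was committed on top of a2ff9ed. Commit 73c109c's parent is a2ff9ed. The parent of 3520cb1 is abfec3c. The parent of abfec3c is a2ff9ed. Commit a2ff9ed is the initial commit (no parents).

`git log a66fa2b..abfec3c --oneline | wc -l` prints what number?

1

Reachable from abfec3c: {a2ff9ed, abfec3c}.
Reachable from a66fa2b: {a2ff9ed, a66fa2b, f7d4972}.
In abfec3c's history but not a66fa2b's: {abfec3c} — 1 commit.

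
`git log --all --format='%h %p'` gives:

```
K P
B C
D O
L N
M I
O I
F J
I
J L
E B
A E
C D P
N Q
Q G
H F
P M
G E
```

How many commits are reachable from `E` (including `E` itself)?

Walking parent pointers from E: reachable set = {B, C, D, E, I, M, O, P}.
That is 8 commits.

8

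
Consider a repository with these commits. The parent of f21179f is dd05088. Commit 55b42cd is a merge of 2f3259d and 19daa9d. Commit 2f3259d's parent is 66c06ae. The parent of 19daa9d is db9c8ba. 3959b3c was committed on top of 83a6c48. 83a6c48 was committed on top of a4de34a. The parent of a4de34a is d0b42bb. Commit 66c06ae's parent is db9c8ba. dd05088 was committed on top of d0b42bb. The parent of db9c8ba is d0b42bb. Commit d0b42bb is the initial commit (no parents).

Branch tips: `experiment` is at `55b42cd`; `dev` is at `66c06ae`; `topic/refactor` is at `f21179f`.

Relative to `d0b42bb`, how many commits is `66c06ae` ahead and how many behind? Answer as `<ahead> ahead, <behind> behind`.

2 ahead, 0 behind

Reachable from 66c06ae: {66c06ae, d0b42bb, db9c8ba}.
Reachable from d0b42bb: {d0b42bb}.
Only in 66c06ae's history (ahead): {66c06ae, db9c8ba} — 2.
Only in d0b42bb's history (behind): {} — 0.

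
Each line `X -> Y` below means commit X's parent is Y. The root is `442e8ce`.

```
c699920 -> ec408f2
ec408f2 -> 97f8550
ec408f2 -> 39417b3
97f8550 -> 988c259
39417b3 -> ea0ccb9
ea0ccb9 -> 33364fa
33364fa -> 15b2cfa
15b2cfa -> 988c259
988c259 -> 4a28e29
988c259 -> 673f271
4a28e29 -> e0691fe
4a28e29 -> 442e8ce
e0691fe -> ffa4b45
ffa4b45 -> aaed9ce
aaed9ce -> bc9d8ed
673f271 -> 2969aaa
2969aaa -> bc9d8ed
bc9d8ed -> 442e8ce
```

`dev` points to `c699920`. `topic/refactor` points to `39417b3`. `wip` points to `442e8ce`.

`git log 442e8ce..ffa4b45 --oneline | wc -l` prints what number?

Reachable from ffa4b45: {442e8ce, aaed9ce, bc9d8ed, ffa4b45}.
Reachable from 442e8ce: {442e8ce}.
In ffa4b45's history but not 442e8ce's: {aaed9ce, bc9d8ed, ffa4b45} — 3 commits.

3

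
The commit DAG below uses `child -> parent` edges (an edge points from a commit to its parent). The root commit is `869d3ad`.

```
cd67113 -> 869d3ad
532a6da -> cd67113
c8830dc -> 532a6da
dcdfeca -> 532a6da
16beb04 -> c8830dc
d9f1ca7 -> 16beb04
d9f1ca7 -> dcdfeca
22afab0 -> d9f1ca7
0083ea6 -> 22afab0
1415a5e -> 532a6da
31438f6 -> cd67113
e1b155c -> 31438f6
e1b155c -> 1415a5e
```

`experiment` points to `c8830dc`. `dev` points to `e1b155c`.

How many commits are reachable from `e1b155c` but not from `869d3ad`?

Reachable from e1b155c: {1415a5e, 31438f6, 532a6da, 869d3ad, cd67113, e1b155c}.
Reachable from 869d3ad: {869d3ad}.
In e1b155c's history but not 869d3ad's: {1415a5e, 31438f6, 532a6da, cd67113, e1b155c} — 5 commits.

5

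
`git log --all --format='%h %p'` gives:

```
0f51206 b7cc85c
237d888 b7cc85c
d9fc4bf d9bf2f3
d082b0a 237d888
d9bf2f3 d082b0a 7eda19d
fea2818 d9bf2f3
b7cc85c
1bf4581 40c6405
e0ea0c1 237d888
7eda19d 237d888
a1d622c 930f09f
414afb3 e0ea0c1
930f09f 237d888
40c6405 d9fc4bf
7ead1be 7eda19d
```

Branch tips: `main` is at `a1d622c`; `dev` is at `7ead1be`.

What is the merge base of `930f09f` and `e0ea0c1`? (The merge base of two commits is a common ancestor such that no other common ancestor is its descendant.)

237d888

Ancestors of 930f09f: {237d888, 930f09f, b7cc85c}.
Ancestors of e0ea0c1: {237d888, b7cc85c, e0ea0c1}.
Common ancestors: {237d888, b7cc85c}.
Among these, 237d888 is not an ancestor of any other common ancestor — it is the merge base.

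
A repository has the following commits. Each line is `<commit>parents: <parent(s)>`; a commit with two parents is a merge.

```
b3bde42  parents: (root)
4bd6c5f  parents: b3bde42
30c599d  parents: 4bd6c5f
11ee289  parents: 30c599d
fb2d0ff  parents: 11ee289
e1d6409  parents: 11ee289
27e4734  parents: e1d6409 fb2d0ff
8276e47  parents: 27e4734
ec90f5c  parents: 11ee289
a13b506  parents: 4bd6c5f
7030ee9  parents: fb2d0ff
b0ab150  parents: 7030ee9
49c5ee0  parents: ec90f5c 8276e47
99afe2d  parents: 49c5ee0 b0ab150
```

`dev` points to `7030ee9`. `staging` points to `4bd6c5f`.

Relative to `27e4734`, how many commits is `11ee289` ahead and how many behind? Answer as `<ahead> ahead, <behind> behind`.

0 ahead, 3 behind

Reachable from 11ee289: {11ee289, 30c599d, 4bd6c5f, b3bde42}.
Reachable from 27e4734: {11ee289, 27e4734, 30c599d, 4bd6c5f, b3bde42, e1d6409, fb2d0ff}.
Only in 11ee289's history (ahead): {} — 0.
Only in 27e4734's history (behind): {27e4734, e1d6409, fb2d0ff} — 3.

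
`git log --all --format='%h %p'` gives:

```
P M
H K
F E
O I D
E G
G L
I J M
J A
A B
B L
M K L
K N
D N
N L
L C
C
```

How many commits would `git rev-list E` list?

4

Walking parent pointers from E: reachable set = {C, E, G, L}.
That is 4 commits.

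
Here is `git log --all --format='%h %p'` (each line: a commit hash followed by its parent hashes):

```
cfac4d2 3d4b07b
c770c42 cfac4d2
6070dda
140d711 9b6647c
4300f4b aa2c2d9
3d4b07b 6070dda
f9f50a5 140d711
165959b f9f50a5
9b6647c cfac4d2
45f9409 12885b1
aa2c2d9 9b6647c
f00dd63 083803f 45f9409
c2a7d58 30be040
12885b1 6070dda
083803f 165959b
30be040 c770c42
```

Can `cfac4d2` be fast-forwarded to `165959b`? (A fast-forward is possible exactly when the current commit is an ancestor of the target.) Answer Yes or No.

A fast-forward from cfac4d2 to 165959b is possible iff cfac4d2 is an ancestor of 165959b.
Ancestors of 165959b: {140d711, 165959b, 3d4b07b, 6070dda, 9b6647c, cfac4d2, f9f50a5}.
cfac4d2 is among them, so fast-forward is possible.

Yes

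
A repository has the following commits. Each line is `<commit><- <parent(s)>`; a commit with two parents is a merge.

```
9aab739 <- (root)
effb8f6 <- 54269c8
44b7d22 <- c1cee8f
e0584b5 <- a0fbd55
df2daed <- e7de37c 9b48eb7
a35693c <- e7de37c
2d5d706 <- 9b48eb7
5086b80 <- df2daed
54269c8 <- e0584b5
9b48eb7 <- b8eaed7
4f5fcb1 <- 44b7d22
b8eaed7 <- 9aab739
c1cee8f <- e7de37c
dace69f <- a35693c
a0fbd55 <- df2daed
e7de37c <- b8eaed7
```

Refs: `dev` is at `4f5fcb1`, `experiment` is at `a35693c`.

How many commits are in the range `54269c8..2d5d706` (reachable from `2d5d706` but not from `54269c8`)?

1

Reachable from 2d5d706: {2d5d706, 9aab739, 9b48eb7, b8eaed7}.
Reachable from 54269c8: {54269c8, 9aab739, 9b48eb7, a0fbd55, b8eaed7, df2daed, e0584b5, e7de37c}.
In 2d5d706's history but not 54269c8's: {2d5d706} — 1 commit.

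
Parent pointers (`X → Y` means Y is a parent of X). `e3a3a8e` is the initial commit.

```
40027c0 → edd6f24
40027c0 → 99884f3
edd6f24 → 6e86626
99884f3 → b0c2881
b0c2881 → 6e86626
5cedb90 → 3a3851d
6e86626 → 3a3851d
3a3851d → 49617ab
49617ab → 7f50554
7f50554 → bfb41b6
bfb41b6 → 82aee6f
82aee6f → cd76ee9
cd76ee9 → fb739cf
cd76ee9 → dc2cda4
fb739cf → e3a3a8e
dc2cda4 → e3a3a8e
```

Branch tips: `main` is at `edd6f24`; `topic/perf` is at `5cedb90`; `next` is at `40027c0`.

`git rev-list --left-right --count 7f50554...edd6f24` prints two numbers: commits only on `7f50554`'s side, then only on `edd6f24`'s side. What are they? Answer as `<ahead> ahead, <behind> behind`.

0 ahead, 4 behind

Reachable from 7f50554: {7f50554, 82aee6f, bfb41b6, cd76ee9, dc2cda4, e3a3a8e, fb739cf}.
Reachable from edd6f24: {3a3851d, 49617ab, 6e86626, 7f50554, 82aee6f, bfb41b6, cd76ee9, dc2cda4, e3a3a8e, edd6f24, fb739cf}.
Only in 7f50554's history (ahead): {} — 0.
Only in edd6f24's history (behind): {3a3851d, 49617ab, 6e86626, edd6f24} — 4.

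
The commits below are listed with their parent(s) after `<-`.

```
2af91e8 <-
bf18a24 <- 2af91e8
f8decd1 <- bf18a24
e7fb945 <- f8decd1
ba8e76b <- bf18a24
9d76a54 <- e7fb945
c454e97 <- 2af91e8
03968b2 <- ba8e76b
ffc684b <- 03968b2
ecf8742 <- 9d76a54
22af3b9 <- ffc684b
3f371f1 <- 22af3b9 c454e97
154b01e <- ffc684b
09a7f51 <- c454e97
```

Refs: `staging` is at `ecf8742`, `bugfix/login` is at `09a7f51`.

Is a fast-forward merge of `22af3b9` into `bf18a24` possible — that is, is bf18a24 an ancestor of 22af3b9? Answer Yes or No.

A fast-forward from bf18a24 to 22af3b9 is possible iff bf18a24 is an ancestor of 22af3b9.
Ancestors of 22af3b9: {03968b2, 22af3b9, 2af91e8, ba8e76b, bf18a24, ffc684b}.
bf18a24 is among them, so fast-forward is possible.

Yes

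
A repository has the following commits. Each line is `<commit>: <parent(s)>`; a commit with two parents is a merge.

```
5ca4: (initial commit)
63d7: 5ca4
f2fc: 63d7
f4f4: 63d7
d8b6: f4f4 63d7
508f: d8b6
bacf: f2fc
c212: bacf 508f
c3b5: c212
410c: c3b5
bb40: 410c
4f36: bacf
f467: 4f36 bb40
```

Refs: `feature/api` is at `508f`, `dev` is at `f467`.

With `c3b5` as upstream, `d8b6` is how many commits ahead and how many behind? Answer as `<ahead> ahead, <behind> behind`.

0 ahead, 5 behind

Reachable from d8b6: {5ca4, 63d7, d8b6, f4f4}.
Reachable from c3b5: {508f, 5ca4, 63d7, bacf, c212, c3b5, d8b6, f2fc, f4f4}.
Only in d8b6's history (ahead): {} — 0.
Only in c3b5's history (behind): {508f, bacf, c212, c3b5, f2fc} — 5.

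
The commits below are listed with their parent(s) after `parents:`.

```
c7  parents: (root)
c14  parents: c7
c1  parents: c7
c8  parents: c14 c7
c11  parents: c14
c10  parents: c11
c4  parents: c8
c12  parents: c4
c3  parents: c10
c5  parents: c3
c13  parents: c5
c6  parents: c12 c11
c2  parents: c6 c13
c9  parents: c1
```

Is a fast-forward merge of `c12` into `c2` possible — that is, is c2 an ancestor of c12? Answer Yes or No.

A fast-forward from c2 to c12 is possible iff c2 is an ancestor of c12.
Ancestors of c12: {c12, c14, c4, c7, c8}.
c2 is not among them, so fast-forward is not possible.

No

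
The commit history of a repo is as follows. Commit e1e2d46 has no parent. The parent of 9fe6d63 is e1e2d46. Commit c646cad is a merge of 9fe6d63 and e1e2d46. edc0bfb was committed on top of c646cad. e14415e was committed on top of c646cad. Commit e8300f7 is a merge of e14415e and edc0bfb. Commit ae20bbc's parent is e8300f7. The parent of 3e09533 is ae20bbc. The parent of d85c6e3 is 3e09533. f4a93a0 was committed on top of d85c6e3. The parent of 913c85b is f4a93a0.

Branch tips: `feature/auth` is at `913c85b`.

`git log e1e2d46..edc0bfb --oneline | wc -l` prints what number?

Reachable from edc0bfb: {9fe6d63, c646cad, e1e2d46, edc0bfb}.
Reachable from e1e2d46: {e1e2d46}.
In edc0bfb's history but not e1e2d46's: {9fe6d63, c646cad, edc0bfb} — 3 commits.

3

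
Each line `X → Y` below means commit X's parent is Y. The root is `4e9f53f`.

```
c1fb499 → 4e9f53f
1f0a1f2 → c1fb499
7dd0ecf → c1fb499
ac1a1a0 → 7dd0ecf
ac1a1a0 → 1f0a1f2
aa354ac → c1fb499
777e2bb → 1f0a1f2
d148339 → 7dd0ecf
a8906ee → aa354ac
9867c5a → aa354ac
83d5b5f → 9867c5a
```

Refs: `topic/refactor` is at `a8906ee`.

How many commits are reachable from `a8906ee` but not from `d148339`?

Reachable from a8906ee: {4e9f53f, a8906ee, aa354ac, c1fb499}.
Reachable from d148339: {4e9f53f, 7dd0ecf, c1fb499, d148339}.
In a8906ee's history but not d148339's: {a8906ee, aa354ac} — 2 commits.

2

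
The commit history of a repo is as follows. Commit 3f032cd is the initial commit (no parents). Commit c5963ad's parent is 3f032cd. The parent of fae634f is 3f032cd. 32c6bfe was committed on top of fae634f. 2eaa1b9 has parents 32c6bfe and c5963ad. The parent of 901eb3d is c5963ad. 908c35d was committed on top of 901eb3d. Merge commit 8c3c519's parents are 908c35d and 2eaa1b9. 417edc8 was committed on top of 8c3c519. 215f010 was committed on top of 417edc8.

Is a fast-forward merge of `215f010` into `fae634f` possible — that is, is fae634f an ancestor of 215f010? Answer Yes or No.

A fast-forward from fae634f to 215f010 is possible iff fae634f is an ancestor of 215f010.
Ancestors of 215f010: {215f010, 2eaa1b9, 32c6bfe, 3f032cd, 417edc8, 8c3c519, 901eb3d, 908c35d, c5963ad, fae634f}.
fae634f is among them, so fast-forward is possible.

Yes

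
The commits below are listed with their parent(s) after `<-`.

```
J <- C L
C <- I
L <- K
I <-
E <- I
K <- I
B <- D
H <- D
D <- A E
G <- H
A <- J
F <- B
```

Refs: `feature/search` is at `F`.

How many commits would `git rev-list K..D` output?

6

Reachable from D: {A, C, D, E, I, J, K, L}.
Reachable from K: {I, K}.
In D's history but not K's: {A, C, D, E, J, L} — 6 commits.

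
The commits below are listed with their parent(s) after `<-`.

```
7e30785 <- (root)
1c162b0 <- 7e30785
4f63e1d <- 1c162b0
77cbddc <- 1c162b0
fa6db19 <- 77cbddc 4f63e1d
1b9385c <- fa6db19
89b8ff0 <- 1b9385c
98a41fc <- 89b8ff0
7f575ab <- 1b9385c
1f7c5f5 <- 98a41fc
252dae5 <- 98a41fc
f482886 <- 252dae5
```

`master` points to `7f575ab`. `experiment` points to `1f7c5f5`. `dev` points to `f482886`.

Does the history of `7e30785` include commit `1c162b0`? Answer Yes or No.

Ancestors of 7e30785: {7e30785}.
1c162b0 is not in that set, so it is not an ancestor of 7e30785.

No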